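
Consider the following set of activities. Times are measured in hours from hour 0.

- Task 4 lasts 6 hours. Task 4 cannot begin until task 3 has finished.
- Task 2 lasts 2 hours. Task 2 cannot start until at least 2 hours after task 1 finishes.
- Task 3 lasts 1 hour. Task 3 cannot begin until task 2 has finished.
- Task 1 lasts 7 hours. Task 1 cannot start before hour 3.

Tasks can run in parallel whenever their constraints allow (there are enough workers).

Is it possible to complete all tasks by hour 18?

Task 1 waits on its own release at hour 3, so it starts at hour 3 and finishes at 3 + 7 = hour 10.
Task 2 waits on task 1 (finishes hour 10, plus 2-hour gap → hour 12), so it starts at hour 12 and finishes at 12 + 2 = hour 14.
After task 2 (finishes hour 14), task 3 can start at hour 14 and finishes at hour 15.
Task 4 waits on task 3 (finishes hour 15), so it starts at hour 15 and finishes at 15 + 6 = hour 21.
The earliest everything can be done is hour 21, which is after the deadline of 18, so it is not possible.

No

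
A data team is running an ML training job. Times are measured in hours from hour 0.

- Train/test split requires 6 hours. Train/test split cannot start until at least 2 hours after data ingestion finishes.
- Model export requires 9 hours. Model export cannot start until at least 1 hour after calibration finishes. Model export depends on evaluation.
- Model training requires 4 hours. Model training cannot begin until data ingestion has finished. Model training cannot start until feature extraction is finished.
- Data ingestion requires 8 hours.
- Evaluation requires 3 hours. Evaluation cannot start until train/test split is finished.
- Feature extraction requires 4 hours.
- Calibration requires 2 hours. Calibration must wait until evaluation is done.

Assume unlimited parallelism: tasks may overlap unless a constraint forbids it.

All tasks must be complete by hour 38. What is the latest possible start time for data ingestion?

Nothing follows model export; the deadline of hour 38 is its only limit. It must start by 38 − 9 = hour 29.
Calibration feeds into model export (must start by hour 29, minus 1-hour gap → hour 28); so calibration must finish by hour 28 and therefore start by hour 26.
For evaluation: calibration (must start by hour 26); model export (must start by hour 29). The most restrictive is hour 26; with a 3-hour duration, evaluation must start by hour 23.
Train/test split has to be done before evaluation (must start by hour 23). That means finishing by hour 23, i.e. starting by 23 − 6 = hour 17.
Nothing follows model training; the deadline of hour 38 is its only limit. It must start by 38 − 4 = hour 34.
For data ingestion: train/test split (must start by hour 17, minus 2-hour gap → hour 15); model training (must start by hour 34). The most restrictive is hour 15; with an 8-hour duration, data ingestion must start by hour 7.

7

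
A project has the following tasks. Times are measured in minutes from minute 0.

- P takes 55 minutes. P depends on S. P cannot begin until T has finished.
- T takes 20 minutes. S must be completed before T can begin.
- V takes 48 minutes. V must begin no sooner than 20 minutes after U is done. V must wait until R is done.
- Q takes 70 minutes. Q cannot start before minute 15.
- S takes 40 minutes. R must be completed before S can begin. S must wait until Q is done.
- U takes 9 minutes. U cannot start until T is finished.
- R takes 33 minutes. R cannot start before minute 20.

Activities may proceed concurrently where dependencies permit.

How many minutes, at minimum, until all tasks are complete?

222

R waits on its own release at minute 20, so it starts at minute 20 and finishes at 20 + 33 = minute 53.
Q cannot begin until its own release at minute 15. It runs from minute 15 to 15 + 70 = minute 85.
S cannot start until R (finishes minute 53); Q (finishes minute 85). The controlling bound is minute 85, so S finishes at 85 + 40 = minute 125.
After S (finishes minute 125), T can start at minute 125 and finishes at minute 145.
U cannot begin until T (finishes minute 145). It runs from minute 145 to 145 + 9 = minute 154.
V needs all of U (finishes minute 154, plus 20-minute gap → minute 174); R (finishes minute 53). That puts its earliest start at minute 174; it finishes at 174 + 48 = minute 222.
P needs all of S (finishes minute 125); T (finishes minute 145). That puts its earliest start at minute 145; it finishes at 145 + 55 = minute 200.
All tasks are finished once the last one completes. Finish times: P at 200, Q at 85, R at 53, S at 125, T at 145, U at 154, V at 222. The latest is minute 222.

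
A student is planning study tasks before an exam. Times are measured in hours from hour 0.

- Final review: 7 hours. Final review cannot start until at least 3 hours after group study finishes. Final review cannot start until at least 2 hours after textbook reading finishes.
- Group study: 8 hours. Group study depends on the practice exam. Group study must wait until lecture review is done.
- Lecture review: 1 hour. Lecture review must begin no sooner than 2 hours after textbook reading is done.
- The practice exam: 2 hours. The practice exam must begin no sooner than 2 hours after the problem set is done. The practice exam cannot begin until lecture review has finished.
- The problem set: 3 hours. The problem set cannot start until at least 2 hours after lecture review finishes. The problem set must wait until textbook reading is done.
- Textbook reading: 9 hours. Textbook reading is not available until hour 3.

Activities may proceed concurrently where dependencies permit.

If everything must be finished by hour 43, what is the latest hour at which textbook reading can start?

Nothing follows final review; the deadline of hour 43 is its only limit. It must start by 43 − 7 = hour 36.
Group study has to be done before final review (must start by hour 36, minus 3-hour gap → hour 33). That means finishing by hour 33, i.e. starting by 33 − 8 = hour 25.
The practice exam must finish before group study (must start by hour 25). With a 2-hour duration, the practice exam must start by 25 − 2 = hour 23.
The problem set feeds into the practice exam (must start by hour 23, minus 2-hour gap → hour 21); so the problem set must finish by hour 21 and therefore start by hour 18.
For lecture review: the problem set (must start by hour 18, minus 2-hour gap → hour 16); the practice exam (must start by hour 23); group study (must start by hour 25). The most restrictive is hour 16; with a 1-hour duration, lecture review must start by hour 15.
Textbook reading has several dependents: lecture review (must start by hour 15, minus 2-hour gap → hour 13); the problem set (must start by hour 18); final review (must start by hour 36, minus 2-hour gap → hour 34). The earliest of those limits is hour 13, so textbook reading must start by 13 − 9 = hour 4.

4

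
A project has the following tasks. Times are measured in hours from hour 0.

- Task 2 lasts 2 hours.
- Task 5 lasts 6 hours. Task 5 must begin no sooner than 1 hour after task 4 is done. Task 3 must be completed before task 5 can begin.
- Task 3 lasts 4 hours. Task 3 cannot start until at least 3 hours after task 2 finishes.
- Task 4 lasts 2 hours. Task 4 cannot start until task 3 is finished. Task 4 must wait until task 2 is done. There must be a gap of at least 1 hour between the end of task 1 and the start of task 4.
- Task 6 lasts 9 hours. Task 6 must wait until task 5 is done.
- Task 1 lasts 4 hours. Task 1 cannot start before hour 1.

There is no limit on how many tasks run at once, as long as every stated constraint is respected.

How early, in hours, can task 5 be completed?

18

Nothing blocks task 2, so it runs from hour 0 to hour 2.
After task 2 (finishes hour 2, plus 3-hour gap → hour 5), task 3 can start at hour 5 and finishes at hour 9.
Task 1 waits on its own release at hour 1, so it starts at hour 1 and finishes at 1 + 4 = hour 5.
For task 4: task 3 (finishes hour 9); task 2 (finishes hour 2); task 1 (finishes hour 5, plus 1-hour gap → hour 6). Taking the maximum gives a start of hour 9, and it finishes at 9 + 2 = hour 11.
Task 5 has to wait for task 4 (finishes hour 11, plus 1-hour gap → hour 12); task 3 (finishes hour 9). The latest of these is hour 12, so task 5 runs hour 12 to 12 + 6 = hour 18.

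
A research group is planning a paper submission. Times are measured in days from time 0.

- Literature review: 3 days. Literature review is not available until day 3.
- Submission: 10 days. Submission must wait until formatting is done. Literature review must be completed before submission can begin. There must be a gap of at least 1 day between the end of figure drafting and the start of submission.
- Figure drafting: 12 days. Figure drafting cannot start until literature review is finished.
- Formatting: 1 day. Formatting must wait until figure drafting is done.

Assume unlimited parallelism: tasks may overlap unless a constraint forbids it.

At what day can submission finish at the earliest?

29

Literature review waits on its own release at day 3, so it starts at day 3 and finishes at 3 + 3 = day 6.
Figure drafting waits on literature review (finishes day 6), so it starts at day 6 and finishes at 6 + 12 = day 18.
Formatting cannot begin until figure drafting (finishes day 18). It runs from day 18 to 18 + 1 = day 19.
Submission needs all of formatting (finishes day 19); literature review (finishes day 6); figure drafting (finishes day 18, plus 1-day gap → day 19). That puts its earliest start at day 19; it finishes at 19 + 10 = day 29.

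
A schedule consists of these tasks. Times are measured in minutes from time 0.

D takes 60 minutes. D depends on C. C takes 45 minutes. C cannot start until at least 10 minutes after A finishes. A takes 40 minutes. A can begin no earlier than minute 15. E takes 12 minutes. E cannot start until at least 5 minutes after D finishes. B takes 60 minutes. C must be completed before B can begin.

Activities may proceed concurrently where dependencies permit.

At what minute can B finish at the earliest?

170

A waits on its own release at minute 15, so it starts at minute 15 and finishes at 15 + 40 = minute 55.
C cannot begin until A (finishes minute 55, plus 10-minute gap → minute 65). It runs from minute 65 to 65 + 45 = minute 110.
B waits on C (finishes minute 110), so it starts at minute 110 and finishes at 110 + 60 = minute 170.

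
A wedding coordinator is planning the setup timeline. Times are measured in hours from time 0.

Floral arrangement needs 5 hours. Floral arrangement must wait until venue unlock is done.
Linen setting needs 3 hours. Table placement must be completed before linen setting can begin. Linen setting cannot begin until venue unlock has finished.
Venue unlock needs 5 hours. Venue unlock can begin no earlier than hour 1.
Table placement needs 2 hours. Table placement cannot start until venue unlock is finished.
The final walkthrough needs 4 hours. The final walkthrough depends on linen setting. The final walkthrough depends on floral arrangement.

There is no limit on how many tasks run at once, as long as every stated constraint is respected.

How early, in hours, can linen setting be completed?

11

After its own release at hour 1, venue unlock can start at hour 1 and finishes at hour 6.
After venue unlock (finishes hour 6), table placement can start at hour 6 and finishes at hour 8.
For linen setting: table placement (finishes hour 8); venue unlock (finishes hour 6). Taking the maximum gives a start of hour 8, and it finishes at 8 + 3 = hour 11.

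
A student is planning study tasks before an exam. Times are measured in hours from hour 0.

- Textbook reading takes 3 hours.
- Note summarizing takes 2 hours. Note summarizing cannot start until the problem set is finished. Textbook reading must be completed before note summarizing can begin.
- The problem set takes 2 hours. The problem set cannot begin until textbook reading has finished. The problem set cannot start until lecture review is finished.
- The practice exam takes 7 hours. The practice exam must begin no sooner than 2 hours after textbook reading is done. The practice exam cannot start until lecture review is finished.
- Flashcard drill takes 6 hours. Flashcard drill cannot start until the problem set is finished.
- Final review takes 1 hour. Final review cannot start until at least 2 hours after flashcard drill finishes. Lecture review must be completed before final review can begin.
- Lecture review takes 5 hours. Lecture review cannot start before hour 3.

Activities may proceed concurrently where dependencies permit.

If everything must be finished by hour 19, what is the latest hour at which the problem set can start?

Nothing follows final review; the deadline of hour 19 is its only limit. It must start by 19 − 1 = hour 18.
Flashcard drill must finish before final review (must start by hour 18, minus 2-hour gap → hour 16). With a 6-hour duration, flashcard drill must start by 16 − 6 = hour 10.
Nothing follows note summarizing; the deadline of hour 19 is its only limit. It must start by 19 − 2 = hour 17.
The problem set must finish in time for flashcard drill (must start by hour 10); note summarizing (must start by hour 17). The tightest is hour 10, so the problem set must start by 10 − 2 = hour 8.

8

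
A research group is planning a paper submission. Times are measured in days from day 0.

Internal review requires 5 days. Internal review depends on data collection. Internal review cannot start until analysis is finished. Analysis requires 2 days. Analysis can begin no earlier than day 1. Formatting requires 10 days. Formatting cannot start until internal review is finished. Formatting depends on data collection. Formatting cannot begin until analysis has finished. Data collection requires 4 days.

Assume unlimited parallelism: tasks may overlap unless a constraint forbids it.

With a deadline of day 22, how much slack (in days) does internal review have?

3

Analysis cannot begin until its own release at day 1. It runs from day 1 to 1 + 2 = day 3.
Nothing blocks data collection, so it runs from day 0 to day 4.
Internal review needs all of data collection (finishes day 4); analysis (finishes day 3). That puts its earliest start at day 4; it finishes at 4 + 5 = day 9.

Working backward from the deadline:
Nothing follows formatting; the deadline of day 22 is its only limit. It must start by 22 − 10 = day 12.
Since formatting (must start by day 12) depends on it, internal review must finish by day 12. Backing off its 5-day duration gives a latest start of day 7.
So internal review can start as early as day 4 and as late as day 7, giving 7 − 4 = 3 days of slack.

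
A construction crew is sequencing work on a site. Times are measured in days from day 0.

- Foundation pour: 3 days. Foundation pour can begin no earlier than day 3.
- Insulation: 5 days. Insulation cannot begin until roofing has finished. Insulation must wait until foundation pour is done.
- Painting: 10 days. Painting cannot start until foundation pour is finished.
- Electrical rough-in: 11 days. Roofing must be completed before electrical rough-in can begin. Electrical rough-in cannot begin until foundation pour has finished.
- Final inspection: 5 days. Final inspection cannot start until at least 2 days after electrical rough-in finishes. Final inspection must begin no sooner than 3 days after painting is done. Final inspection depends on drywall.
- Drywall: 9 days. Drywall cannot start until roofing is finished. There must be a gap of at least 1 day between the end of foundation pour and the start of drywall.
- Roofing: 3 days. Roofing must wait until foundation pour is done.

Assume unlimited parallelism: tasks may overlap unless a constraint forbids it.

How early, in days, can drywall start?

9

After its own release at day 3, foundation pour can start at day 3 and finishes at day 6.
Roofing cannot begin until foundation pour (finishes day 6). It runs from day 6 to 6 + 3 = day 9.
Drywall waits on roofing (finishes day 9); foundation pour (finishes day 6, plus 1-day gap → day 7). The latest of these is day 9, which is the earliest drywall can start.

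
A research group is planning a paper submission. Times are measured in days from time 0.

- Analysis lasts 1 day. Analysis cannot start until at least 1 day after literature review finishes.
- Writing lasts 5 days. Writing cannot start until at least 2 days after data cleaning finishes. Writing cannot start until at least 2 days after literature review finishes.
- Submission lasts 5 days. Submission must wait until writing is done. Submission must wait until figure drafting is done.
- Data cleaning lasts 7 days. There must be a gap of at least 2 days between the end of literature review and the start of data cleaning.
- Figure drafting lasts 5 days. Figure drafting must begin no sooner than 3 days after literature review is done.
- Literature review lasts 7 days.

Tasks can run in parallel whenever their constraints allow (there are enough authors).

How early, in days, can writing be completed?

23

Nothing blocks literature review, so it runs from day 0 to day 7.
After literature review (finishes day 7, plus 2-day gap → day 9), data cleaning can start at day 9 and finishes at day 16.
For writing: data cleaning (finishes day 16, plus 2-day gap → day 18); literature review (finishes day 7, plus 2-day gap → day 9). Taking the maximum gives a start of day 18, and it finishes at 18 + 5 = day 23.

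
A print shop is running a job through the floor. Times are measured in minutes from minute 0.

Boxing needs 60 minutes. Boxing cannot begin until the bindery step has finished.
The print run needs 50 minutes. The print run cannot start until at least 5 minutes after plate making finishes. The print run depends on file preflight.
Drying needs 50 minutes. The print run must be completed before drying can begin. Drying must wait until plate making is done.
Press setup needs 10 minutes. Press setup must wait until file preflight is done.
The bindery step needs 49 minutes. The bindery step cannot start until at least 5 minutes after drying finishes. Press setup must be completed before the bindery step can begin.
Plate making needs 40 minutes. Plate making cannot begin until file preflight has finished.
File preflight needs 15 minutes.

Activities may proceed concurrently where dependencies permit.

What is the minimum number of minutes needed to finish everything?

File preflight can start immediately at minute 0; it finishes at minute 15.
After file preflight (finishes minute 15), press setup can start at minute 15 and finishes at minute 25.
Plate making waits on file preflight (finishes minute 15), so it starts at minute 15 and finishes at 15 + 40 = minute 55.
For the print run: plate making (finishes minute 55, plus 5-minute gap → minute 60); file preflight (finishes minute 15). Taking the maximum gives a start of minute 60, and it finishes at 60 + 50 = minute 110.
Drying has to wait for the print run (finishes minute 110); plate making (finishes minute 55). The latest of these is minute 110, so drying runs minute 110 to 110 + 50 = minute 160.
For the bindery step: drying (finishes minute 160, plus 5-minute gap → minute 165); press setup (finishes minute 25). Taking the maximum gives a start of minute 165, and it finishes at 165 + 49 = minute 214.
After the bindery step (finishes minute 214), boxing can start at minute 214 and finishes at minute 274.
All tasks are finished once the last one completes. Finish times: File preflight at 15, Plate making at 55, Press setup at 25, The print run at 110, Drying at 160, The bindery step at 214, Boxing at 274. The latest is minute 274.

274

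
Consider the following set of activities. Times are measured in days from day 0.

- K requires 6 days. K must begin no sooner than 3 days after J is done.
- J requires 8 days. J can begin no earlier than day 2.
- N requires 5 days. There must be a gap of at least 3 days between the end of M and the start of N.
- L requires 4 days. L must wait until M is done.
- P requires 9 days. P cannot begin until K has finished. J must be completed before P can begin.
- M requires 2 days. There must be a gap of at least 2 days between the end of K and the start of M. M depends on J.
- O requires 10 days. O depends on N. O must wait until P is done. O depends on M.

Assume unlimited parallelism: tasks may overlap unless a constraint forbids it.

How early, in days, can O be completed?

41

J waits on its own release at day 2, so it starts at day 2 and finishes at 2 + 8 = day 10.
After J (finishes day 10, plus 3-day gap → day 13), K can start at day 13 and finishes at day 19.
P has to wait for K (finishes day 19); J (finishes day 10). The latest of these is day 19, so P runs day 19 to 19 + 9 = day 28.
M needs all of K (finishes day 19, plus 2-day gap → day 21); J (finishes day 10). That puts its earliest start at day 21; it finishes at 21 + 2 = day 23.
After M (finishes day 23, plus 3-day gap → day 26), N can start at day 26 and finishes at day 31.
O cannot start until N (finishes day 31); P (finishes day 28); M (finishes day 23). The controlling bound is day 31, so O finishes at 31 + 10 = day 41.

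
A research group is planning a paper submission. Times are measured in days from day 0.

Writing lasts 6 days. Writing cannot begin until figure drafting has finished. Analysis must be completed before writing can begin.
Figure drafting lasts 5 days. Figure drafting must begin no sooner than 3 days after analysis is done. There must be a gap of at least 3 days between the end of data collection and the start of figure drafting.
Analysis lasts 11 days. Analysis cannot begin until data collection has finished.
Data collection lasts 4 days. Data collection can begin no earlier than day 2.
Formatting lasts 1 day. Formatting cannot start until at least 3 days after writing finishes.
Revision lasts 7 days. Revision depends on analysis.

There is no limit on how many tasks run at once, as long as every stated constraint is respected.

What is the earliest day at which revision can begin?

17

Data collection waits on its own release at day 2, so it starts at day 2 and finishes at 2 + 4 = day 6.
Analysis cannot begin until data collection (finishes day 6). It runs from day 6 to 6 + 11 = day 17.
Revision waits on analysis (finishes day 17), so the earliest it can start is day 17.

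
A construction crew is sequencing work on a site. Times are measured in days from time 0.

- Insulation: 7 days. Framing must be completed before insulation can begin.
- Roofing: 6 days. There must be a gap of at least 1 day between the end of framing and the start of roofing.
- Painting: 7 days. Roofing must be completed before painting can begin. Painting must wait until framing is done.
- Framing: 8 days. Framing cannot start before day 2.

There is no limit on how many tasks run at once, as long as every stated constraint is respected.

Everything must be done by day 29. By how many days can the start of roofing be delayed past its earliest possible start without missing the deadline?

Framing cannot begin until its own release at day 2. It runs from day 2 to 2 + 8 = day 10.
Roofing waits on framing (finishes day 10, plus 1-day gap → day 11), so it starts at day 11 and finishes at 11 + 6 = day 17.

Working backward from the deadline:
Painting must finish by day 29; it takes 7 days, so it must start by 29 − 7 = day 22.
Roofing must finish before painting (must start by day 22). With a 6-day duration, roofing must start by 22 − 6 = day 16.
So roofing can start as early as day 11 and as late as day 16, giving 16 − 11 = 5 days of slack.

5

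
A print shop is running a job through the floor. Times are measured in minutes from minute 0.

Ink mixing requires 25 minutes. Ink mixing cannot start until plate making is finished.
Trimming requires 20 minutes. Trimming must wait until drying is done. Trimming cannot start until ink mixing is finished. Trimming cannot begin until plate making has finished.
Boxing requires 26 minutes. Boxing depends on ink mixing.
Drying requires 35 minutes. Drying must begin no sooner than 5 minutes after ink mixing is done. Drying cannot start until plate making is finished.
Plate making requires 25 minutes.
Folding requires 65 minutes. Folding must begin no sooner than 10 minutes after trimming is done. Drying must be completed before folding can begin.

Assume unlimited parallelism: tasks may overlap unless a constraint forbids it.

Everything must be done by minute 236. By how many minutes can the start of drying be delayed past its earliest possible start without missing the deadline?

Nothing blocks plate making, so it runs from minute 0 to minute 25.
Ink mixing cannot begin until plate making (finishes minute 25). It runs from minute 25 to 25 + 25 = minute 50.
For drying: ink mixing (finishes minute 50, plus 5-minute gap → minute 55); plate making (finishes minute 25). Taking the maximum gives a start of minute 55, and it finishes at 55 + 35 = minute 90.

Working backward from the deadline:
Folding must finish by minute 236; it takes 65 minutes, so it must start by 236 − 65 = minute 171.
Trimming feeds into folding (must start by minute 171, minus 10-minute gap → minute 161); so trimming must finish by minute 161 and therefore start by minute 141.
Drying feeds trimming (must start by minute 141); folding (must start by minute 171). Taking the minimum, drying must finish by minute 141 and start by 141 − 35 = minute 106.
So drying can start as early as minute 55 and as late as minute 106, giving 106 − 55 = 51 minutes of slack.

51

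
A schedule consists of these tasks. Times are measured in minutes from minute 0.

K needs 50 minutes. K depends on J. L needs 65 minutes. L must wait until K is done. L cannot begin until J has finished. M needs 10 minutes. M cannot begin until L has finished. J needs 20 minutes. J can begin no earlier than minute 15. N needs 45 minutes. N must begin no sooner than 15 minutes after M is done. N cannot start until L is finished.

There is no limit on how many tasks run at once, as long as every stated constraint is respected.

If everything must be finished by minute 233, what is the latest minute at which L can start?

98

N must finish by minute 233; it takes 45 minutes, so it must start by 233 − 45 = minute 188.
M must finish before N (must start by minute 188, minus 15-minute gap → minute 173). With a 10-minute duration, M must start by 173 − 10 = minute 163.
L feeds M (must start by minute 163); N (must start by minute 188). Taking the minimum, L must finish by minute 163 and start by 163 − 65 = minute 98.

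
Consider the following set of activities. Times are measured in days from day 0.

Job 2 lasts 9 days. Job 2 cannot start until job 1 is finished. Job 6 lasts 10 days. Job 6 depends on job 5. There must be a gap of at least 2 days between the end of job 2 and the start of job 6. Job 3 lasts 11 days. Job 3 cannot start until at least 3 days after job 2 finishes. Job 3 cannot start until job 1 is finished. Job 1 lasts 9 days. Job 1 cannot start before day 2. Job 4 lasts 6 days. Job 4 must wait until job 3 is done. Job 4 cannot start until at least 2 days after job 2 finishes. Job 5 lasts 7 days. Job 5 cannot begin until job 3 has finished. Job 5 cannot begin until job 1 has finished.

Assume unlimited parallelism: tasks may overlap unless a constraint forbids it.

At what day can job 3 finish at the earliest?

34

Job 1 waits on its own release at day 2, so it starts at day 2 and finishes at 2 + 9 = day 11.
Job 2 cannot begin until job 1 (finishes day 11). It runs from day 11 to 11 + 9 = day 20.
Job 3 cannot start until job 2 (finishes day 20, plus 3-day gap → day 23); job 1 (finishes day 11). The controlling bound is day 23, so job 3 finishes at 23 + 11 = day 34.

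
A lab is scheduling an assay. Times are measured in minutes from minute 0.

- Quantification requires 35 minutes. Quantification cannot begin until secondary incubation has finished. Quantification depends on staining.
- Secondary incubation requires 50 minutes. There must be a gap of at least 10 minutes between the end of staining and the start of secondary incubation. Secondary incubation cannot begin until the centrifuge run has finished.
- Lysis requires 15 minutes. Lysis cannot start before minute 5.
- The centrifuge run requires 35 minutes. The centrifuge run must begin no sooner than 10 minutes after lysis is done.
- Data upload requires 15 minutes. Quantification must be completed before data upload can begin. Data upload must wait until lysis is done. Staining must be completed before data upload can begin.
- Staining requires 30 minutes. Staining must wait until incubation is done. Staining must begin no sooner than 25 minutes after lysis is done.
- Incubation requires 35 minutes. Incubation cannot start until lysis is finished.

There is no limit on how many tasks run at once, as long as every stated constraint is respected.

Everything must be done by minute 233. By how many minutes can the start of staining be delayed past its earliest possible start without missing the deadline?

After its own release at minute 5, lysis can start at minute 5 and finishes at minute 20.
Incubation waits on lysis (finishes minute 20), so it starts at minute 20 and finishes at 20 + 35 = minute 55.
Staining cannot start until incubation (finishes minute 55); lysis (finishes minute 20, plus 25-minute gap → minute 45). The controlling bound is minute 55, so staining finishes at 55 + 30 = minute 85.

Working backward from the deadline:
To finish by minute 233, data upload (duration 15) must start no later than minute 218.
Quantification must finish before data upload (must start by minute 218). With a 35-minute duration, quantification must start by 218 − 35 = minute 183.
Since quantification (must start by minute 183) depends on it, secondary incubation must finish by minute 183. Backing off its 50-minute duration gives a latest start of minute 133.
Staining must finish in time for secondary incubation (must start by minute 133, minus 10-minute gap → minute 123); quantification (must start by minute 183); data upload (must start by minute 218). The tightest is minute 123, so staining must start by 123 − 30 = minute 93.
So staining can start as early as minute 55 and as late as minute 93, giving 93 − 55 = 38 minutes of slack.

38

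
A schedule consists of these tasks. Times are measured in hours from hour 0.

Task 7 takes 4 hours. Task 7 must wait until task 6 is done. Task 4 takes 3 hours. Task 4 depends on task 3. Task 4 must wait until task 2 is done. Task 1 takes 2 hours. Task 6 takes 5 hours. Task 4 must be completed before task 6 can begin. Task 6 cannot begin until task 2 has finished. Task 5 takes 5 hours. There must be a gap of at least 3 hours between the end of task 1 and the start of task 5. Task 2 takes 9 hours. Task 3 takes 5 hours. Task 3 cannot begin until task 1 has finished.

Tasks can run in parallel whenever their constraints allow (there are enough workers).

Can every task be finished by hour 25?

Yes

Nothing blocks task 2, so it runs from hour 0 to hour 9.
Nothing blocks task 1, so it runs from hour 0 to hour 2.
Task 5 waits on task 1 (finishes hour 2, plus 3-hour gap → hour 5), so it starts at hour 5 and finishes at 5 + 5 = hour 10.
Task 3 waits on task 1 (finishes hour 2), so it starts at hour 2 and finishes at 2 + 5 = hour 7.
Task 4 has to wait for task 3 (finishes hour 7); task 2 (finishes hour 9). The latest of these is hour 9, so task 4 runs hour 9 to 9 + 3 = hour 12.
Task 6 has to wait for task 4 (finishes hour 12); task 2 (finishes hour 9). The latest of these is hour 12, so task 6 runs hour 12 to 12 + 5 = hour 17.
Task 7 cannot begin until task 6 (finishes hour 17). It runs from hour 17 to 17 + 4 = hour 21.
Every task is finished by hour 21, which is no later than the deadline of 25, so the schedule is feasible.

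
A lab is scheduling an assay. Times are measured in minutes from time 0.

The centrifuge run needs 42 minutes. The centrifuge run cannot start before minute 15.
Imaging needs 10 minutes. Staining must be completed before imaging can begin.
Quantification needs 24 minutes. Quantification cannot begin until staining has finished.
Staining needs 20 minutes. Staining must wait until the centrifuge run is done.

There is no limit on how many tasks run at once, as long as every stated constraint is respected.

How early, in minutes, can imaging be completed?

87

The centrifuge run cannot begin until its own release at minute 15. It runs from minute 15 to 15 + 42 = minute 57.
Staining waits on the centrifuge run (finishes minute 57), so it starts at minute 57 and finishes at 57 + 20 = minute 77.
After staining (finishes minute 77), imaging can start at minute 77 and finishes at minute 87.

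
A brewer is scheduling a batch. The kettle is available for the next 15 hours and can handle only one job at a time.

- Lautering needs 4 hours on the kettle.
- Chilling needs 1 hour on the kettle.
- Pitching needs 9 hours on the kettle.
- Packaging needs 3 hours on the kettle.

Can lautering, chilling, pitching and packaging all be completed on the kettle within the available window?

Running back to back, the jobs need 4 + 1 + 9 + 3 = 17 hours on the kettle.
Since 17 > 15, they cannot all fit.

No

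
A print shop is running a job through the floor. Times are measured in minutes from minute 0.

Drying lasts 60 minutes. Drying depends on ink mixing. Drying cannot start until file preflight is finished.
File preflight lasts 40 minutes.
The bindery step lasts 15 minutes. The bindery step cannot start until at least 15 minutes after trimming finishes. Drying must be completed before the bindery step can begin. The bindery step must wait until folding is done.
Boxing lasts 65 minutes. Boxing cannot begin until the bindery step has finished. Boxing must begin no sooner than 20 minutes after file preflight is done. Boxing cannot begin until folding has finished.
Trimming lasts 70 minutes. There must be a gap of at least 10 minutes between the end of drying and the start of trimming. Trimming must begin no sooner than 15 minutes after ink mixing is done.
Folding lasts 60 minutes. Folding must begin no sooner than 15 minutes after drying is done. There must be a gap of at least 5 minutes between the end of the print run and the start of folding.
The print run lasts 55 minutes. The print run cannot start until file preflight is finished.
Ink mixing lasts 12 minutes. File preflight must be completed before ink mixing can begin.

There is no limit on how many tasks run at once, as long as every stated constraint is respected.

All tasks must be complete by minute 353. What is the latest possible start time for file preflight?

66

To finish by minute 353, boxing (duration 65) must start no later than minute 288.
The bindery step feeds into boxing (must start by minute 288); so the bindery step must finish by minute 288 and therefore start by minute 273.
Trimming has to be done before the bindery step (must start by minute 273, minus 15-minute gap → minute 258). That means finishing by minute 258, i.e. starting by 258 − 70 = minute 188.
Folding must finish in time for the bindery step (must start by minute 273); boxing (must start by minute 288). The tightest is minute 273, so folding must start by 273 − 60 = minute 213.
For drying: trimming (must start by minute 188, minus 10-minute gap → minute 178); folding (must start by minute 213, minus 15-minute gap → minute 198); the bindery step (must start by minute 273). The most restrictive is minute 178; with a 60-minute duration, drying must start by minute 118.
Ink mixing feeds drying (must start by minute 118); trimming (must start by minute 188, minus 15-minute gap → minute 173). Taking the minimum, ink mixing must finish by minute 118 and start by 118 − 12 = minute 106.
The print run feeds into folding (must start by minute 213, minus 5-minute gap → minute 208); so the print run must finish by minute 208 and therefore start by minute 153.
File preflight feeds ink mixing (must start by minute 106); the print run (must start by minute 153); drying (must start by minute 118); boxing (must start by minute 288, minus 20-minute gap → minute 268). Taking the minimum, file preflight must finish by minute 106 and start by 106 − 40 = minute 66.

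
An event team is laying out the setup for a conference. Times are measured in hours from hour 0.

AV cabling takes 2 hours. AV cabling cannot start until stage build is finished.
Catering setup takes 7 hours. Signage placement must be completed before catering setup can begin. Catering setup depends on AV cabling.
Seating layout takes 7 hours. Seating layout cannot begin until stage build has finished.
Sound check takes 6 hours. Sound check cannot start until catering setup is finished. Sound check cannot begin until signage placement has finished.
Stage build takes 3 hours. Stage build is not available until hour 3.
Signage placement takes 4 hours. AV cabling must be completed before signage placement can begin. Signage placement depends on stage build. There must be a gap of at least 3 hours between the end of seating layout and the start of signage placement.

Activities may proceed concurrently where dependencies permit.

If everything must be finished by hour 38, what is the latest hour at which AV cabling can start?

19

Nothing follows sound check; the deadline of hour 38 is its only limit. It must start by 38 − 6 = hour 32.
Catering setup must finish before sound check (must start by hour 32). With a 7-hour duration, catering setup must start by 32 − 7 = hour 25.
For signage placement: catering setup (must start by hour 25); sound check (must start by hour 32). The most restrictive is hour 25; with a 4-hour duration, signage placement must start by hour 21.
AV cabling has several dependents: signage placement (must start by hour 21); catering setup (must start by hour 25). The earliest of those limits is hour 21, so AV cabling must start by 21 − 2 = hour 19.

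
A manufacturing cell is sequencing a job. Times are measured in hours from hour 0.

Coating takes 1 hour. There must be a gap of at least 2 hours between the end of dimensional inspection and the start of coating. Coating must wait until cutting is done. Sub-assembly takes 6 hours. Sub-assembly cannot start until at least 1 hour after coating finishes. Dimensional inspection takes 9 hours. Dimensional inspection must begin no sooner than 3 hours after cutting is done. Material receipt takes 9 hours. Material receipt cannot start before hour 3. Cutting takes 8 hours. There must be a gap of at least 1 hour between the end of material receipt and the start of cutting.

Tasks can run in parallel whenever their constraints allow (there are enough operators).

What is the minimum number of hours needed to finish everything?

43

Material receipt cannot begin until its own release at hour 3. It runs from hour 3 to 3 + 9 = hour 12.
Cutting cannot begin until material receipt (finishes hour 12, plus 1-hour gap → hour 13). It runs from hour 13 to 13 + 8 = hour 21.
After cutting (finishes hour 21, plus 3-hour gap → hour 24), dimensional inspection can start at hour 24 and finishes at hour 33.
Coating cannot start until dimensional inspection (finishes hour 33, plus 2-hour gap → hour 35); cutting (finishes hour 21). The controlling bound is hour 35, so coating finishes at 35 + 1 = hour 36.
After coating (finishes hour 36, plus 1-hour gap → hour 37), sub-assembly can start at hour 37 and finishes at hour 43.
All tasks are finished once the last one completes. Finish times: Material receipt at 12, Cutting at 21, Dimensional inspection at 33, Coating at 36, Sub-assembly at 43. The latest is hour 43.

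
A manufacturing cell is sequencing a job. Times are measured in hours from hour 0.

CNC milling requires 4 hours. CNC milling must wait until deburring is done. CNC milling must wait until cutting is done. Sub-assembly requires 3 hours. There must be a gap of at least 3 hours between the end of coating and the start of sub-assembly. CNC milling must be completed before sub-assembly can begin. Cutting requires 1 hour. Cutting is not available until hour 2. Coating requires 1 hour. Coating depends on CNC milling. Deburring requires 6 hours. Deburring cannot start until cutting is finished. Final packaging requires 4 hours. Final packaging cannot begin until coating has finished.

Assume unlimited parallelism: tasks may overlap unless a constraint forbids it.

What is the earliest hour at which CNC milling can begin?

After its own release at hour 2, cutting can start at hour 2 and finishes at hour 3.
After cutting (finishes hour 3), deburring can start at hour 3 and finishes at hour 9.
CNC milling waits on deburring (finishes hour 9); cutting (finishes hour 3). The latest of these is hour 9, which is the earliest CNC milling can start.

9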